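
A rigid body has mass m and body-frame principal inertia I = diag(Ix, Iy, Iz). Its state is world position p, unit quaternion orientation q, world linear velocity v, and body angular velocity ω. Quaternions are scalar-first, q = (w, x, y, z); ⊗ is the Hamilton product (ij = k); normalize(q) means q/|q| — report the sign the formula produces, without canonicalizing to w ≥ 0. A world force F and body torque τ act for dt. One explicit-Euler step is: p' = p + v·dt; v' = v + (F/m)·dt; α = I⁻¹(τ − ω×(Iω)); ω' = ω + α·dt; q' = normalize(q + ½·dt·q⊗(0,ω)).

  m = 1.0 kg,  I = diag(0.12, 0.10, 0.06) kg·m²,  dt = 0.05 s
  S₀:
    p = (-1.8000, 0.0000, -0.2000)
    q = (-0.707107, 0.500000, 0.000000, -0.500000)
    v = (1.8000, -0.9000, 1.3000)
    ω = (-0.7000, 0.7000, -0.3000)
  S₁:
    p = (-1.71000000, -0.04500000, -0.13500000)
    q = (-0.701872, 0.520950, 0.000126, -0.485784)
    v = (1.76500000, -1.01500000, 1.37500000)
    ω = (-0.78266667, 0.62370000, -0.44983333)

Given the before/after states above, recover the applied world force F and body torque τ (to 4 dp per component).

F = (-0.7000, -2.3000, 1.5000)
τ = (-0.1900, -0.1400, -0.1700)

rate change Δω = (-0.08266667, -0.07630000, -0.14983333)
τ = I·(Δω/dt) + ω₀×(Iω₀) = (-0.1900, -0.1400, -0.1700)
Δv = v₁−v₀ = (-0.03500000, -0.11500000, 0.07500000)
m·(v₁−v₀)/dt = (-0.7000, -2.3000, 1.5000)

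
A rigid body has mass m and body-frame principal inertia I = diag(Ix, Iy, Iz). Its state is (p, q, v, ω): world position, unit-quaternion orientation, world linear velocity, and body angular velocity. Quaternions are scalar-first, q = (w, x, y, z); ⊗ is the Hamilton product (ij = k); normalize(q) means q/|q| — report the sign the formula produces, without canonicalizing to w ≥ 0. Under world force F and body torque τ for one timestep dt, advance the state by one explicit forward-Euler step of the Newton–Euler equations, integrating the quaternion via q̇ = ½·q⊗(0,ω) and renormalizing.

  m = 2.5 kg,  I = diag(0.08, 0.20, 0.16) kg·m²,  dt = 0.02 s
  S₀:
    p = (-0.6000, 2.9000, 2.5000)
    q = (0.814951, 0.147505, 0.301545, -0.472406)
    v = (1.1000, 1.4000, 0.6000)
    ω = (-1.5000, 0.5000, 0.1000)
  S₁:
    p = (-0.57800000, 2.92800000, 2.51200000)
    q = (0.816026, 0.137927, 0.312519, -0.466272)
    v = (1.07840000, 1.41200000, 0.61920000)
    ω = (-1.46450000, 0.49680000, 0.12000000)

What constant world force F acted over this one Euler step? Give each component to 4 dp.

v₁ − v₀ = (-0.02160000, 0.01200000, 0.01920000)
F = m·Δv/dt = (-2.7000, 1.5000, 2.4000)

F = (-2.7000, 1.5000, 2.4000)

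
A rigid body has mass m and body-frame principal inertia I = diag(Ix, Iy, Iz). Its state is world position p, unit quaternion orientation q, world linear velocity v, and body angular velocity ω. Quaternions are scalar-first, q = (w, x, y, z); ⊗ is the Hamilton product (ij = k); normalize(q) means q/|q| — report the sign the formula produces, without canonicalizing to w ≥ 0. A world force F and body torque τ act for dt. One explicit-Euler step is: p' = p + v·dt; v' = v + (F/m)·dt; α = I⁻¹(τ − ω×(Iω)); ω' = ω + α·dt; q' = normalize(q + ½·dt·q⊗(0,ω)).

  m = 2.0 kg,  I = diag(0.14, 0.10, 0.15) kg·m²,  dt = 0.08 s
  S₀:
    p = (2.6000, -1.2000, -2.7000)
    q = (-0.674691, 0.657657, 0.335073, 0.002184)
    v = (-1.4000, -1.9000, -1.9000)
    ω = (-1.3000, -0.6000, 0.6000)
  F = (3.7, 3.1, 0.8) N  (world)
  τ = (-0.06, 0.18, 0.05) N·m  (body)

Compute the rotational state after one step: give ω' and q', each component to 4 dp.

ω×(Iω) gyroscopic = (-0.0180, 0.0078, -0.0312)
angular accel α = (-0.3000, 1.7220, 0.5413)
ω' = ω + α·dt = (-1.3240, -0.4622, 0.6433)
2q̇ = q⊗(0,ω) = (1.0546875, 1.0794525, 0.0073812, -0.3638139)
updated quaternion q' = (-0.6313, 0.6995, 0.3347, -0.0123)

ω' = (-1.3240, -0.4622, 0.6433)
q' = (-0.6313, 0.6995, 0.3347, -0.0123)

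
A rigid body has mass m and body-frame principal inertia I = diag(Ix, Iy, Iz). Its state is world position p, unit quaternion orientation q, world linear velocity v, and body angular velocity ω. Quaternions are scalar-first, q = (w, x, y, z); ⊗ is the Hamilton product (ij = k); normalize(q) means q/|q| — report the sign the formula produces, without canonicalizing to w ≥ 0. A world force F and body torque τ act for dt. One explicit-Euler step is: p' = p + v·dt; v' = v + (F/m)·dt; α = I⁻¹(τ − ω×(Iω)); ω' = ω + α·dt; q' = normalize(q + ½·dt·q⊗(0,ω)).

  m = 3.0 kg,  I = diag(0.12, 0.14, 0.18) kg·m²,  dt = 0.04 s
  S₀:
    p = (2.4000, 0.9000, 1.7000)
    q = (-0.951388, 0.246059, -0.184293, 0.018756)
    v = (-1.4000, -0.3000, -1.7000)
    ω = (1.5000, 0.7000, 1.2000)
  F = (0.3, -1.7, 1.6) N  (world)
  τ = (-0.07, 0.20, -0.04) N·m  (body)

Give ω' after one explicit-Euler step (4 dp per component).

ω' = (1.4655, 0.7880, 1.1864)

angular accel α = (-0.8633, 2.2000, -0.3389)
ω + α·dt = (1.4655, 0.7880, 1.1864)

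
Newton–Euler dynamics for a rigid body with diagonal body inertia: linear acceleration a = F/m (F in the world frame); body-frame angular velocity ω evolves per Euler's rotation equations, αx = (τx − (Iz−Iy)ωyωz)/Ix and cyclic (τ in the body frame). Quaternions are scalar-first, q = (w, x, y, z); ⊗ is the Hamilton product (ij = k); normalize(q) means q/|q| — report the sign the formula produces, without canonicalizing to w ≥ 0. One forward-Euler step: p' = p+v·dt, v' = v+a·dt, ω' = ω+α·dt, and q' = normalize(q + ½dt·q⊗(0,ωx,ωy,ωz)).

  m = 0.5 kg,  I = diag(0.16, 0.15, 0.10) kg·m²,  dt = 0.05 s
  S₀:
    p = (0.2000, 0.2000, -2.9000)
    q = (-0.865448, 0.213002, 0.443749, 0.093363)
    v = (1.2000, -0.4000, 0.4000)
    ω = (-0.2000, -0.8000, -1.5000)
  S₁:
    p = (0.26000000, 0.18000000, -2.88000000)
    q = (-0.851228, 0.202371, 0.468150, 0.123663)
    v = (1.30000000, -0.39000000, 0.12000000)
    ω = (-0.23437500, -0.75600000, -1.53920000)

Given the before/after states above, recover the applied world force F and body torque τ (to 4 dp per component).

F = (1.0000, 0.1000, -2.8000)
τ = (-0.1700, 0.1500, -0.0800)

rate change Δω = (-0.03437500, 0.04400000, -0.03920000)
τ = I·(Δω/dt) + ω₀×(Iω₀) = (-0.1700, 0.1500, -0.0800)
velocity change Δv = (0.10000000, 0.01000000, -0.28000000)
m·(v₁−v₀)/dt = (1.0000, 0.1000, -2.8000)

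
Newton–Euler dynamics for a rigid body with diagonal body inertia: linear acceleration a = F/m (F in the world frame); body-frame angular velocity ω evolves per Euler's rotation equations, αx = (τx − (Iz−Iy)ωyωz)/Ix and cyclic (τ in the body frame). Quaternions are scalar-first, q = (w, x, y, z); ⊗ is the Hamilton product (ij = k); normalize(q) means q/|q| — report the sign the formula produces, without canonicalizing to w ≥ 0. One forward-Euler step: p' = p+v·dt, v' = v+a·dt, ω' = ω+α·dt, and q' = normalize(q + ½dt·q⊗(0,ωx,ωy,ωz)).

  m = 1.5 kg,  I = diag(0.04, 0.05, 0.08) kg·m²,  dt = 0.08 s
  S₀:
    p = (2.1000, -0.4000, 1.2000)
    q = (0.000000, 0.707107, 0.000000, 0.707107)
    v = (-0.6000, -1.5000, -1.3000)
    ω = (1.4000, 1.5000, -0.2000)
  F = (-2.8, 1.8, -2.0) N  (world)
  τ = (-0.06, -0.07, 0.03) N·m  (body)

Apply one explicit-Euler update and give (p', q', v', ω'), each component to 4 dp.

gyro term ω×Iω = (-0.0090, 0.0112, 0.0210)
(τ − ω×Iω)/I = (-1.2750, -1.6240, 0.1125)
ω' = ω + α·dt = (1.2980, 1.3701, -0.1910)
q⊗(0,ω) = (-0.8485284, -1.0606605, 1.1313712, 1.0606605)
q' = normalize(q + ½dt·q⊗(0,ω)) = (-0.0338, 0.6624, 0.0451, 0.7470)
a = F/m = (-1.8667, 1.2000, -1.3333)
new position p' = (2.0520, -0.5200, 1.0960)
v + (F/m)dt = (-0.7493, -1.4040, -1.4067)

p' = (2.0520, -0.5200, 1.0960)
q' = (-0.0338, 0.6624, 0.0451, 0.7470)
v' = (-0.7493, -1.4040, -1.4067)
ω' = (1.2980, 1.3701, -0.1910)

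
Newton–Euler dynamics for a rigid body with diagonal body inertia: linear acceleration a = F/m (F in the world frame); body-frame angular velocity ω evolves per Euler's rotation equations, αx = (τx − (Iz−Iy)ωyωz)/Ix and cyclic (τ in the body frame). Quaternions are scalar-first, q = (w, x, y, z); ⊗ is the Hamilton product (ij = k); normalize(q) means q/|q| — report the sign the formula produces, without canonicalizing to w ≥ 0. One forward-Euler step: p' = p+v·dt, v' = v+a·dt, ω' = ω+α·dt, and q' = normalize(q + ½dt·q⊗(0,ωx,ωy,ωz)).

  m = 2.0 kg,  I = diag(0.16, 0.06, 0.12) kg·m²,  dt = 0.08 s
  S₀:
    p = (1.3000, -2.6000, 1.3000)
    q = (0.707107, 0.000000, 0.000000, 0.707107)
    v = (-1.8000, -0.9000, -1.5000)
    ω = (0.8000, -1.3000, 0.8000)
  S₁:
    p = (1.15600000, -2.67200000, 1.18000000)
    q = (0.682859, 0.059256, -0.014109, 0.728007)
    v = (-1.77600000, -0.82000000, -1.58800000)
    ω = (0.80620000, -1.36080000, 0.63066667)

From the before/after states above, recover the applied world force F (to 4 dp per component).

v₁ − v₀ = (0.02400000, 0.08000000, -0.08800000)
applied force F = (0.6000, 2.0000, -2.2000)

F = (0.6000, 2.0000, -2.2000)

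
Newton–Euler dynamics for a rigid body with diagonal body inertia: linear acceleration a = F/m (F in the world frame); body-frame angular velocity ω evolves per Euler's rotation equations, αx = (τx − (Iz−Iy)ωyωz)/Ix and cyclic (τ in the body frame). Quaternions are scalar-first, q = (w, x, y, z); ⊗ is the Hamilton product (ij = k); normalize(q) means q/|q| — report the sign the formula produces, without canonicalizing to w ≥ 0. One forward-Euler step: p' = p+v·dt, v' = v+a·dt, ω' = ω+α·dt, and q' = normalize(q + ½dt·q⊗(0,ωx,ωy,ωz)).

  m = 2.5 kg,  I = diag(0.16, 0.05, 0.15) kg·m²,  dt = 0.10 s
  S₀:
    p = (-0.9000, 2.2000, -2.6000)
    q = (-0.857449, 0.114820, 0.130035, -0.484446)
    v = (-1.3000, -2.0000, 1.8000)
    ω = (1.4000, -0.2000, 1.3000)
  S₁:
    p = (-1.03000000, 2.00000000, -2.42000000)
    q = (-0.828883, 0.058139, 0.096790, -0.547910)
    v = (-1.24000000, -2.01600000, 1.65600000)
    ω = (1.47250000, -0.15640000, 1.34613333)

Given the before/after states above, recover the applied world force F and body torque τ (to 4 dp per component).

F = (1.5000, -0.4000, -3.6000)
τ = (0.0900, 0.0400, 0.1000)

rate change Δω = (0.07250000, 0.04360000, 0.04613333)
applied torque τ = (0.0900, 0.0400, 0.1000)
velocity change Δv = (0.06000000, -0.01600000, -0.14400000)
F = m·Δv/dt = (1.5000, -0.4000, -3.6000)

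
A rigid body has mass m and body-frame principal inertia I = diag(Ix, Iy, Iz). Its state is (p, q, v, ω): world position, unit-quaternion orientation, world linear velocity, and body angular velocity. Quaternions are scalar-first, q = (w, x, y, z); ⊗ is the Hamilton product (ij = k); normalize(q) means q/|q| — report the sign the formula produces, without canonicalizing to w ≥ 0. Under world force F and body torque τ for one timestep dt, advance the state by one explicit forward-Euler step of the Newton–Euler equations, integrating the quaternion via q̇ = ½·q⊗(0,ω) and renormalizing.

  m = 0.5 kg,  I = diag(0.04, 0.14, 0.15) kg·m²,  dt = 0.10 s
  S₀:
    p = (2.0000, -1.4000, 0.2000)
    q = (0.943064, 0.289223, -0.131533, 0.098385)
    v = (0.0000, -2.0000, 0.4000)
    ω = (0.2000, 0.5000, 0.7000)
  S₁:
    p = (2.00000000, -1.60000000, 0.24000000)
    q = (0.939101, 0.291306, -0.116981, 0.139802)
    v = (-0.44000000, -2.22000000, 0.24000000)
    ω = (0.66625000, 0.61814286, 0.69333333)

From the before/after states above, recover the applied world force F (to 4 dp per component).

F = (-2.2000, -1.1000, -0.8000)

Δv = v₁−v₀ = (-0.44000000, -0.22000000, -0.16000000)
applied force F = (-2.2000, -1.1000, -0.8000)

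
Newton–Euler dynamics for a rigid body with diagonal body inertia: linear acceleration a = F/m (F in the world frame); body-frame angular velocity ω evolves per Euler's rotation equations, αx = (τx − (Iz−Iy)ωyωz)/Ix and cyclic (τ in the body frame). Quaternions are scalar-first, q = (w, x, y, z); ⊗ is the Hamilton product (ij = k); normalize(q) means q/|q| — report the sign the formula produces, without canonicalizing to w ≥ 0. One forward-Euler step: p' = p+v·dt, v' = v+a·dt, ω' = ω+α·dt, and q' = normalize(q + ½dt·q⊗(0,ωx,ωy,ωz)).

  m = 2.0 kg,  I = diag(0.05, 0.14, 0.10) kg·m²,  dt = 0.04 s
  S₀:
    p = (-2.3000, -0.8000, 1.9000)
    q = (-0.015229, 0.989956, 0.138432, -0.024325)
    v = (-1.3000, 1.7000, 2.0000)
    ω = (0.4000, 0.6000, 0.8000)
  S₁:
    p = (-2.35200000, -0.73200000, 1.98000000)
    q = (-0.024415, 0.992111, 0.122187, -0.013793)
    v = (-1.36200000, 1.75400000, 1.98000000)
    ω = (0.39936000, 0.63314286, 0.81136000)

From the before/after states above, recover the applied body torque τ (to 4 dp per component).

ω₁ − ω₀ = (-0.00064000, 0.03314286, 0.01136000)
ω₀×(Iω₀) = (-0.0192, -0.0160, 0.0216)
I·α + gyro = (-0.0200, 0.1000, 0.0500)

τ = (-0.0200, 0.1000, 0.0500)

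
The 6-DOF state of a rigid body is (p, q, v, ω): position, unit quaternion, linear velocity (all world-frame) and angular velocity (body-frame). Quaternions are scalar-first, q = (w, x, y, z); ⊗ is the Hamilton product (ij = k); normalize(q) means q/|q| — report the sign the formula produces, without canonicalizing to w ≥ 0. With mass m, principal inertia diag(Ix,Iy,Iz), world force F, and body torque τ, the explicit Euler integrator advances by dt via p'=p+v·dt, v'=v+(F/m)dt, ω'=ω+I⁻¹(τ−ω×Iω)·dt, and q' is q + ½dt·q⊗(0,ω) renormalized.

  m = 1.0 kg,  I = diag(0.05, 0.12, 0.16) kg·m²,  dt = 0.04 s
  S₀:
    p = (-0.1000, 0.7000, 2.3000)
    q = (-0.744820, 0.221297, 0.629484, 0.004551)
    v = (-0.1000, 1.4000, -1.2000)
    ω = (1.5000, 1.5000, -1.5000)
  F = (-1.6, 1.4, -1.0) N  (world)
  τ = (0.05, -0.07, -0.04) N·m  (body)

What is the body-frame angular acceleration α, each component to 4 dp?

gyro term ω×Iω = (-0.0900, 0.2475, 0.1575)
α = I⁻¹(τ − ω×Iω) = (2.8000, -2.6458, -1.2344)

α = (2.8000, -2.6458, -1.2344)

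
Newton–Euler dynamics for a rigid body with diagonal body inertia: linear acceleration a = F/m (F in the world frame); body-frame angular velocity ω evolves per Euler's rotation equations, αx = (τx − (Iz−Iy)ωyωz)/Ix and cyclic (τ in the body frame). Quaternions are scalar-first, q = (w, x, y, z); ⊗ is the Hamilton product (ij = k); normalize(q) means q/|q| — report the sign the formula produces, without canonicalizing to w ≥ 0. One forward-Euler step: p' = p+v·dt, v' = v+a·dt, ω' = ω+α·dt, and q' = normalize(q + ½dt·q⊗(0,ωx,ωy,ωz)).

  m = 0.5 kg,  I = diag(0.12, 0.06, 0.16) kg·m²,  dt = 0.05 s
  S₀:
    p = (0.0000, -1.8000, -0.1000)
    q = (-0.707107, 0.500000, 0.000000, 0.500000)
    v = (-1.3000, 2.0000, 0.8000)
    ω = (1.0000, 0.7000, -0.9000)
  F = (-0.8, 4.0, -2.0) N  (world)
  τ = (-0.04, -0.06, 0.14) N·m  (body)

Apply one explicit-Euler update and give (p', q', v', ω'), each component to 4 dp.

p' = (-0.0650, -1.7000, -0.0600)
q' = (-0.7078, 0.4732, 0.0114, 0.5243)
v' = (-1.3800, 2.4000, 0.6000)
ω' = (1.0096, 0.6200, -0.8431)

(τ − ω×Iω)/I = (0.1917, -1.6000, 1.1375)
new body rate ω' = (1.0096, 0.6200, -0.8431)
2q̇ = q⊗(0,ω) = (-0.0500000, -1.0571070, 0.4550251, 0.9863963)
updated quaternion q' = (-0.7078, 0.4732, 0.0114, 0.5243)
linear accel F/m = (-1.6000, 8.0000, -4.0000)
p + v·dt = (-0.0650, -1.7000, -0.0600)
v + (F/m)dt = (-1.3800, 2.4000, 0.6000)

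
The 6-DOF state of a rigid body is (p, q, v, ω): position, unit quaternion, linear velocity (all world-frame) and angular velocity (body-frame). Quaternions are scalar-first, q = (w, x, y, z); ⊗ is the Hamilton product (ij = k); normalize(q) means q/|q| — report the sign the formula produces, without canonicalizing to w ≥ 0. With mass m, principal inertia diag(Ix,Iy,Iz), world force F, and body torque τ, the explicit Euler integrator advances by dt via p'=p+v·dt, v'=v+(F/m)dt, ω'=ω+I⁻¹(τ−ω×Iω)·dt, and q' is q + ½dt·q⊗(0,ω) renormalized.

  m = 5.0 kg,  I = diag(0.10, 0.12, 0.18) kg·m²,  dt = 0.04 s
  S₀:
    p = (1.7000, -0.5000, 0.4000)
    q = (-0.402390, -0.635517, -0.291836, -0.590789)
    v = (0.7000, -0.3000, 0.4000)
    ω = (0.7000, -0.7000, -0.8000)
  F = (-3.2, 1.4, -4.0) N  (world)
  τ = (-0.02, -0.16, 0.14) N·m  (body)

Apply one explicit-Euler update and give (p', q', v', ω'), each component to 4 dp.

new position p' = (1.7280, -0.5120, 0.4160)
v + (F/m)dt = (0.6744, -0.2888, 0.3680)
(τ − ω×Iω)/I = (-0.5360, -1.7067, 0.8322)
new body rate ω' = (0.6786, -0.7683, -0.7667)
2q̇ = q⊗(0,ω) = (-0.2320545, -0.4617565, -0.6402929, 0.9710591)
q + ½dt·q⊗(0,ω), renormalized = (-0.4069, -0.6445, -0.3045, -0.5712)

p' = (1.7280, -0.5120, 0.4160)
q' = (-0.4069, -0.6445, -0.3045, -0.5712)
v' = (0.6744, -0.2888, 0.3680)
ω' = (0.6786, -0.7683, -0.7667)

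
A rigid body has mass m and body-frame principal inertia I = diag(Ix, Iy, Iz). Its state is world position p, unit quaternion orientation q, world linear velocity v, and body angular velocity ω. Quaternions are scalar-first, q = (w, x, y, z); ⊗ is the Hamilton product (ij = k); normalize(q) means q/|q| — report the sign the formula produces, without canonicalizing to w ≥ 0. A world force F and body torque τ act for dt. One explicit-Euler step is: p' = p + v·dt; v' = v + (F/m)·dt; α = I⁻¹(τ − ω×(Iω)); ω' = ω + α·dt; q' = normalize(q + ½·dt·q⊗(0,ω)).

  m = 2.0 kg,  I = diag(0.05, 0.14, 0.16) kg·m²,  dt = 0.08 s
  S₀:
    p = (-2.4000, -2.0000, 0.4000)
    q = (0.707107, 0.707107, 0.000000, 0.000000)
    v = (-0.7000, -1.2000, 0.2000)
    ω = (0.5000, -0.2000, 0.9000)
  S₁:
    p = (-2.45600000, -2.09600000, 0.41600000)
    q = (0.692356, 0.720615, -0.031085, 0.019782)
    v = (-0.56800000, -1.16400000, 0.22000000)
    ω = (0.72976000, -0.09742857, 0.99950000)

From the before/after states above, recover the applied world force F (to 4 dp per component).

F = (3.3000, 0.9000, 0.5000)

v₁ − v₀ = (0.13200000, 0.03600000, 0.02000000)
F = m·Δv/dt = (3.3000, 0.9000, 0.5000)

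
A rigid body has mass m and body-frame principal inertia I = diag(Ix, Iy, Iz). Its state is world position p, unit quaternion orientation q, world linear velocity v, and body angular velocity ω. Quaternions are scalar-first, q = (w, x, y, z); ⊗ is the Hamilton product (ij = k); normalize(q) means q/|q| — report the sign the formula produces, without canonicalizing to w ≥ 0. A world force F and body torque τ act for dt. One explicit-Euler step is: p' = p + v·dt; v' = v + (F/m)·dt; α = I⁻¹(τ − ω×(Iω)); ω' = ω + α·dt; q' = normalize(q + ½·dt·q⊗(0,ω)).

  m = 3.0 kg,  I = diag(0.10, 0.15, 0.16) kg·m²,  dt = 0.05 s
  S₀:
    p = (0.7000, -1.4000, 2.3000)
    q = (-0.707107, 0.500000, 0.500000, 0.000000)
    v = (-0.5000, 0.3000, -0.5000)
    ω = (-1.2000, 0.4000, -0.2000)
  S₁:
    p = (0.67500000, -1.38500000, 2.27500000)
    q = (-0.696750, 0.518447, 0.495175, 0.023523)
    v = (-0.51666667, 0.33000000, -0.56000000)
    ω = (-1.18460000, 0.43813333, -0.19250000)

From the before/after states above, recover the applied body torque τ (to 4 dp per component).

rate change Δω = (0.01540000, 0.03813333, 0.00750000)
τ = I·(Δω/dt) + ω₀×(Iω₀) = (0.0300, 0.1000, 0.0000)

τ = (0.0300, 0.1000, 0.0000)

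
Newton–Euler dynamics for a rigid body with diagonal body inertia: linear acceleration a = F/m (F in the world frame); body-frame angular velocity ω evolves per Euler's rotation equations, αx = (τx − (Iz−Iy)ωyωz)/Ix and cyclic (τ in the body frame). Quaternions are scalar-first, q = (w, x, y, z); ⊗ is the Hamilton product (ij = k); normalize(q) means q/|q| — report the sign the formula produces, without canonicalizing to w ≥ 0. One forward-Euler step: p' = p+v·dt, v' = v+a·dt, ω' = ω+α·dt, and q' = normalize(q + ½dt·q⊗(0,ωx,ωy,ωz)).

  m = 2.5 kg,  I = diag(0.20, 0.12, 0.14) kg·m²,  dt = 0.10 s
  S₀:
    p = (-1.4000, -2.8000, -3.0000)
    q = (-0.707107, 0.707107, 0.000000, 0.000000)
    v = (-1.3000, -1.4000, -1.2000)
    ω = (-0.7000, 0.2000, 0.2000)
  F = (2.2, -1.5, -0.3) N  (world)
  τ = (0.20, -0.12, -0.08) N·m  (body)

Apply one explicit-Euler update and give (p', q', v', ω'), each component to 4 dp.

p' = (-1.5300, -2.9400, -3.1200)
q' = (-0.6819, 0.7313, -0.0141, 0.0000)
v' = (-1.2120, -1.4600, -1.2120)
ω' = (-0.6004, 0.1070, 0.1349)

precession coupling ω×(Iω) = (0.0008, -0.0084, 0.0112)
(τ − ω×Iω)/I = (0.9960, -0.9300, -0.6514)
new body rate ω' = (-0.6004, 0.1070, 0.1349)
q⊗(0,ω) = (0.4949749, 0.4949749, -0.2828428, 0.0000000)
q' = normalize(q + ½dt·q⊗(0,ω)) = (-0.6819, 0.7313, -0.0141, 0.0000)
p' = p + v·dt = (-1.5300, -2.9400, -3.1200)
new velocity v' = (-1.2120, -1.4600, -1.2120)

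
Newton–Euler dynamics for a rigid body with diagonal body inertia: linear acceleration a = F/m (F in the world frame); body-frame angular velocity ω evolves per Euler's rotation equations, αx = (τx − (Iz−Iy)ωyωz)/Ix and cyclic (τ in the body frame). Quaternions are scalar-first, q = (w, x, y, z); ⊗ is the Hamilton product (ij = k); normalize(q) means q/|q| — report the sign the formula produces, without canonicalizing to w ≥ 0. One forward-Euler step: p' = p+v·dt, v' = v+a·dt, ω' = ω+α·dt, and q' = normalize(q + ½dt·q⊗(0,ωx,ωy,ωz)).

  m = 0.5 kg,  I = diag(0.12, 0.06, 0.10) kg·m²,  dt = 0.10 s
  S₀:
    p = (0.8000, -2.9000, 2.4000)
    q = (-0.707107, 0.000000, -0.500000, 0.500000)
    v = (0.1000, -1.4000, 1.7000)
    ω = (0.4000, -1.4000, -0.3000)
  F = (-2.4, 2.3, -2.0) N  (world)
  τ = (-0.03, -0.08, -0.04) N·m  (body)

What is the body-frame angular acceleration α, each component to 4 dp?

precession coupling ω×(Iω) = (0.0168, -0.0024, 0.0336)
α = I⁻¹(τ − ω×Iω) = (-0.3900, -1.2933, -0.7360)

α = (-0.3900, -1.2933, -0.7360)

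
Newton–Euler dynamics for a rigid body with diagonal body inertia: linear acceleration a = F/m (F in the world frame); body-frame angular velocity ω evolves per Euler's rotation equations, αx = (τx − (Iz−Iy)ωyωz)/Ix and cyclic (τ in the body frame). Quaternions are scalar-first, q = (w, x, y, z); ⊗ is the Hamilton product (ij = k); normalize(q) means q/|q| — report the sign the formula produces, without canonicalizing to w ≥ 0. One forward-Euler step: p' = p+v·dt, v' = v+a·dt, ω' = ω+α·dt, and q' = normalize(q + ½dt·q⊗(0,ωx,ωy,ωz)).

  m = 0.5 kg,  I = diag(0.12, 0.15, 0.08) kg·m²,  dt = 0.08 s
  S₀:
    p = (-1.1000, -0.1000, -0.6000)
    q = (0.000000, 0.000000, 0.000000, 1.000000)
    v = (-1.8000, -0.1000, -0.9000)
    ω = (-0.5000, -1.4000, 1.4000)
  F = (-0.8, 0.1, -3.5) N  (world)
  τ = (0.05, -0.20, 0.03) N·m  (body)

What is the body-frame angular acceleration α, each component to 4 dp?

precession coupling ω×(Iω) = (0.1372, -0.0280, 0.0210)
angular accel α = (-0.7267, -1.1467, 0.1125)

α = (-0.7267, -1.1467, 0.1125)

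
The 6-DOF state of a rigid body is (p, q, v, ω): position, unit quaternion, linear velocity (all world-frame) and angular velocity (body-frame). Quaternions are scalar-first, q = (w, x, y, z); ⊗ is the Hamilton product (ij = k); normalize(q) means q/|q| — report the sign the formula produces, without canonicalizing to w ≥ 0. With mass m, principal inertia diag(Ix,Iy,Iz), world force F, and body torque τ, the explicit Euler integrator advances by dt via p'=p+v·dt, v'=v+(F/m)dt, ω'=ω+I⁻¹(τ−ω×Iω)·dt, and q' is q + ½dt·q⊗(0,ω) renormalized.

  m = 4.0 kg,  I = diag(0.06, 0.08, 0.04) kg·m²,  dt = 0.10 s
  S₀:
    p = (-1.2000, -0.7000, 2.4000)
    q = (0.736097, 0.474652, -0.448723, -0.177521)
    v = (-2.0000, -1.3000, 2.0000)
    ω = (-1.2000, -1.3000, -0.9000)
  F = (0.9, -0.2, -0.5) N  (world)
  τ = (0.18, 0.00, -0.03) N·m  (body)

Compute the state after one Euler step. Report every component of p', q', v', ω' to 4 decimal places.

p' = (-1.4000, -0.8300, 2.6000)
q' = (0.7239, 0.4370, -0.4623, -0.2671)
v' = (-1.9775, -1.3050, 1.9875)
ω' = (-0.8220, -1.3270, -1.0530)

gyro term ω×Iω = (-0.0468, 0.0216, 0.0312)
angular accel α = (3.7800, -0.2700, -1.5300)
ω' = ω + α·dt = (-0.8220, -1.3270, -1.0530)
2q̇ = q⊗(0,ω) = (-0.1735264, -0.7102430, -0.3167141, -1.8180025)
q + ½dt·q⊗(0,ω), renormalized = (0.7239, 0.4370, -0.4623, -0.2671)
a = (0.2250, -0.0500, -0.1250)
new position p' = (-1.4000, -0.8300, 2.6000)
v' = v + a·dt = (-1.9775, -1.3050, 1.9875)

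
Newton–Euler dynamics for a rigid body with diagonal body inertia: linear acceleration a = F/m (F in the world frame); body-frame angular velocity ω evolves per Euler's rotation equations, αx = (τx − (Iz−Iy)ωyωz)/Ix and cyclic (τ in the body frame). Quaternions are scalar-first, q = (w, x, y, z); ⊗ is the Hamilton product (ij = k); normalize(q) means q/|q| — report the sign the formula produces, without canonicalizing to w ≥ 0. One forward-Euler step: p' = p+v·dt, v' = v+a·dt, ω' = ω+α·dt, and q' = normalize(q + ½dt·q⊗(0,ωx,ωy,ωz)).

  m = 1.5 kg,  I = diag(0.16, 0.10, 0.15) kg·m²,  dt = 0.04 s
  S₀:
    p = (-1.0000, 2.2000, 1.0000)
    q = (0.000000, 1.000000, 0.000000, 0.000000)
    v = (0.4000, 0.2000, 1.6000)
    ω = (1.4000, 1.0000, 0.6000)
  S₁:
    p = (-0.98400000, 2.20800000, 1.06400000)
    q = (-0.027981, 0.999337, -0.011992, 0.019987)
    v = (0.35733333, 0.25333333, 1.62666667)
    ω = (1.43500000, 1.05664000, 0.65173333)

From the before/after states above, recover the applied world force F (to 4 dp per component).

F = (-1.6000, 2.0000, 1.0000)

v₁ − v₀ = (-0.04266667, 0.05333333, 0.02666667)
F = m·Δv/dt = (-1.6000, 2.0000, 1.0000)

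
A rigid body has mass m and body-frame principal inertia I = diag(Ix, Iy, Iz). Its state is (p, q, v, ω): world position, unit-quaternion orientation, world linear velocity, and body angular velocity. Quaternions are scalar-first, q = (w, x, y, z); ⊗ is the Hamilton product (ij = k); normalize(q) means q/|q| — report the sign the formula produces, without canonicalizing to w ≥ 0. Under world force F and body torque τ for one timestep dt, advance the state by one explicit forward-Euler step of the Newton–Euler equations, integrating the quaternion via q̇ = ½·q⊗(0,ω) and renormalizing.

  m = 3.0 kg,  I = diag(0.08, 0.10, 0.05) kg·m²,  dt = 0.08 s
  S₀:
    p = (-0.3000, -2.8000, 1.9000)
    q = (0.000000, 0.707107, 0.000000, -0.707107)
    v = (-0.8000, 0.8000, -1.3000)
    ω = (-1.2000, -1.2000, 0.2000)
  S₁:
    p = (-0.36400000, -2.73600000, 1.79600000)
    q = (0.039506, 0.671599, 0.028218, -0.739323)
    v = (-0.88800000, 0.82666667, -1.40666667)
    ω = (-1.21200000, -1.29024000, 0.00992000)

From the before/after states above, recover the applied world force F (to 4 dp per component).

F = (-3.3000, 1.0000, -4.0000)

v₁ − v₀ = (-0.08800000, 0.02666667, -0.10666667)
applied force F = (-3.3000, 1.0000, -4.0000)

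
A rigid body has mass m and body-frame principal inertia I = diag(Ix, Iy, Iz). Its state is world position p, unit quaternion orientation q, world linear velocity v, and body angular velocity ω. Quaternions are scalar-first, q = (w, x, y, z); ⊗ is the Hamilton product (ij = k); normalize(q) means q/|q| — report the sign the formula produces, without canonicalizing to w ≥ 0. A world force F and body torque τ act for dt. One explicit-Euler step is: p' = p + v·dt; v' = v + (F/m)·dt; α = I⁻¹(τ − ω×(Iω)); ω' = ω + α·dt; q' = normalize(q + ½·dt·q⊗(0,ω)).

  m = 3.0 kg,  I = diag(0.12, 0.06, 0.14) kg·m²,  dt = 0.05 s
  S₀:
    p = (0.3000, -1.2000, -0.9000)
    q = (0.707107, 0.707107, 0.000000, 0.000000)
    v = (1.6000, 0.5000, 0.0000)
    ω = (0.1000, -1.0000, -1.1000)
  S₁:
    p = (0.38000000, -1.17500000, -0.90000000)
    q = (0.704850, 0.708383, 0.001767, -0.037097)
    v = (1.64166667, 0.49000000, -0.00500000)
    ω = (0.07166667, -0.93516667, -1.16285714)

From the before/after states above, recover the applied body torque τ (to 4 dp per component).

rate change Δω = (-0.02833333, 0.06483333, -0.06285714)
τ = I·(Δω/dt) + ω₀×(Iω₀) = (0.0200, 0.0800, -0.1700)

τ = (0.0200, 0.0800, -0.1700)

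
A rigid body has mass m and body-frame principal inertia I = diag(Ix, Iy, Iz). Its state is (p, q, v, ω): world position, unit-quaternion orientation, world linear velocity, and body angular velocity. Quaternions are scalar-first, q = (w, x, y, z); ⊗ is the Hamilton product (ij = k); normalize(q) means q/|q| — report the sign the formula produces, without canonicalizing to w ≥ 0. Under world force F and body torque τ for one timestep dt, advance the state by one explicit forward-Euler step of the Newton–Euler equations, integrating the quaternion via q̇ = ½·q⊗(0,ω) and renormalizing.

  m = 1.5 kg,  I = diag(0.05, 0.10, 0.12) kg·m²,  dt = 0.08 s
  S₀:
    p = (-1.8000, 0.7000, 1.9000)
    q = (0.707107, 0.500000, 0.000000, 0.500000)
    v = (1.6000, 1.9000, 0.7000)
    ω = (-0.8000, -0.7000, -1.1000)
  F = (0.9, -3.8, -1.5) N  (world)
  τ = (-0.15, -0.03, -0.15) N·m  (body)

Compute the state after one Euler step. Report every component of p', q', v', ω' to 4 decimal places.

p' = (-1.6720, 0.8520, 1.9560)
q' = (0.7437, 0.4905, -0.0138, 0.4540)
v' = (1.6480, 1.6973, 0.6200)
ω' = (-1.0646, -0.6747, -1.2187)

linear accel F/m = (0.6000, -2.5333, -1.0000)
p + v·dt = (-1.6720, 0.8520, 1.9560)
v' = v + a·dt = (1.6480, 1.6973, 0.6200)
(τ − ω×Iω)/I = (-3.3080, 0.3160, -1.4833)
ω + α·dt = (-1.0646, -0.6747, -1.2187)
Hamilton product q⊗(0,ω) = (0.9500000, -0.2156856, -0.3449749, -1.1278177)
q + ½dt·q⊗(0,ω), renormalized = (0.7437, 0.4905, -0.0138, 0.4540)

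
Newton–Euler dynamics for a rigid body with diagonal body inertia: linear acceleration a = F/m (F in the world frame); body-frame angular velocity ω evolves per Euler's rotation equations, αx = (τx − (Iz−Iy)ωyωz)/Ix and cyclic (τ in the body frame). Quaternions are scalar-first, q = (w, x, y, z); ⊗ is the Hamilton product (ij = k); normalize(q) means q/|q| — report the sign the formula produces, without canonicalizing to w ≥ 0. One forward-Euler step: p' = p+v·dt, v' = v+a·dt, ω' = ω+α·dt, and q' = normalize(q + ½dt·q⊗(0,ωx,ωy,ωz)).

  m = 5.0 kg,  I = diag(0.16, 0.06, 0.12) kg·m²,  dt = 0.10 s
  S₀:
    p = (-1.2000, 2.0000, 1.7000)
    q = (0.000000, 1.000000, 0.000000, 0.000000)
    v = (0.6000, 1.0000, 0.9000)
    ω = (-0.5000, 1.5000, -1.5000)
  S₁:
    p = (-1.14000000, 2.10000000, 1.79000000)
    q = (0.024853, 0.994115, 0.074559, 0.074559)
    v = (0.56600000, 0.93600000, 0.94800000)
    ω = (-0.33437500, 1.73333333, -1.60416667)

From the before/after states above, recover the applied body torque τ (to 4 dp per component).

τ = (0.1300, 0.1700, -0.0500)

Δω = ω₁−ω₀ = (0.16562500, 0.23333333, -0.10416667)
I·α + gyro = (0.1300, 0.1700, -0.0500)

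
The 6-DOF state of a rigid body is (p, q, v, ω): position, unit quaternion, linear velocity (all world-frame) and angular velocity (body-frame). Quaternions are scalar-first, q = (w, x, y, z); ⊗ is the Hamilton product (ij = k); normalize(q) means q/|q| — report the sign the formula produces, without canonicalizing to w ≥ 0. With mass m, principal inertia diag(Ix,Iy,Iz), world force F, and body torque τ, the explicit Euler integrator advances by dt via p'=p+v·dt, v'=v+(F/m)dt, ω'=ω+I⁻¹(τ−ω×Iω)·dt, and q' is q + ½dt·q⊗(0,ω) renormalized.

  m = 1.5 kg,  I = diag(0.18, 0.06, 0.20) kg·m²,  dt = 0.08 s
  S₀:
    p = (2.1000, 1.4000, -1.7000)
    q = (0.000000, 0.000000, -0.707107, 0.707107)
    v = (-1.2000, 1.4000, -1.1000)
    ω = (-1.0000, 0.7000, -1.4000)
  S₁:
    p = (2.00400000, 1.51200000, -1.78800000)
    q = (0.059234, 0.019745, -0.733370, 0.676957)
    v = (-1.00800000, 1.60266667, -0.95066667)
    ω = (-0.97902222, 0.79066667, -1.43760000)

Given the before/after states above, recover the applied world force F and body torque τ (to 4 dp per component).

F = (3.6000, 3.8000, 2.8000)
τ = (-0.0900, 0.0400, -0.0100)

velocity change Δv = (0.19200000, 0.20266667, 0.14933333)
F = m·Δv/dt = (3.6000, 3.8000, 2.8000)
Δω = ω₁−ω₀ = (0.02097778, 0.09066667, -0.03760000)
I·α + gyro = (-0.0900, 0.0400, -0.0100)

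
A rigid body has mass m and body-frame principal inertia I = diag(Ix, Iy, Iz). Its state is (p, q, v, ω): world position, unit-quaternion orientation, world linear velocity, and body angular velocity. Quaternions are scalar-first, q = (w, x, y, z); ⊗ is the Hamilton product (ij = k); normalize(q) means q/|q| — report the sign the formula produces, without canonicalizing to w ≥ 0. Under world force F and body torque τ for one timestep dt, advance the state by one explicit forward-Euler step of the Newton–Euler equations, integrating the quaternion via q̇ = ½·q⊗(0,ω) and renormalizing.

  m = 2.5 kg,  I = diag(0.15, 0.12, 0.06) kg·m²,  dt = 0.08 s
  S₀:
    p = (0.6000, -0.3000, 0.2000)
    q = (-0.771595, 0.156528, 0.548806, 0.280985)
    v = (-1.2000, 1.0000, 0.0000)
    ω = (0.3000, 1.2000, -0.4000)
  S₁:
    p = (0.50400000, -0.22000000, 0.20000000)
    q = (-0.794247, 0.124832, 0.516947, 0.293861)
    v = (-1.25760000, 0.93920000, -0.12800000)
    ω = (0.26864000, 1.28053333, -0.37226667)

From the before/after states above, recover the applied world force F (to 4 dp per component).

F = (-1.8000, -1.9000, -4.0000)

velocity change Δv = (-0.05760000, -0.06080000, -0.12800000)
m·(v₁−v₀)/dt = (-1.8000, -1.9000, -4.0000)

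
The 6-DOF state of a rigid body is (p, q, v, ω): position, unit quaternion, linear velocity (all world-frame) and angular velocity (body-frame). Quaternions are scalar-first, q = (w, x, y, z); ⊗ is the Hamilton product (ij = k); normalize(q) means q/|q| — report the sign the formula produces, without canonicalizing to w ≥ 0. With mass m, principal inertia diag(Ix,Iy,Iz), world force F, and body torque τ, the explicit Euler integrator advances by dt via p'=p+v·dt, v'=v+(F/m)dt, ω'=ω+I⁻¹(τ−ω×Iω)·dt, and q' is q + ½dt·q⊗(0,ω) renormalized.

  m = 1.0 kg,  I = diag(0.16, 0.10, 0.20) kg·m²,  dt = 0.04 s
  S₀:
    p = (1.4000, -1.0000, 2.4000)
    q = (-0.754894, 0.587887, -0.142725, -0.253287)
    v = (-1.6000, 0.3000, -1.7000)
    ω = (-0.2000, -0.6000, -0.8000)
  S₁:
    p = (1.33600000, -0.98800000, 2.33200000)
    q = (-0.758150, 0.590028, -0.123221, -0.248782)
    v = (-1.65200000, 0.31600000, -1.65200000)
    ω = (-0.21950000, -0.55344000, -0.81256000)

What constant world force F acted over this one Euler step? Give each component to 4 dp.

v₁ − v₀ = (-0.05200000, 0.01600000, 0.04800000)
applied force F = (-1.3000, 0.4000, 1.2000)

F = (-1.3000, 0.4000, 1.2000)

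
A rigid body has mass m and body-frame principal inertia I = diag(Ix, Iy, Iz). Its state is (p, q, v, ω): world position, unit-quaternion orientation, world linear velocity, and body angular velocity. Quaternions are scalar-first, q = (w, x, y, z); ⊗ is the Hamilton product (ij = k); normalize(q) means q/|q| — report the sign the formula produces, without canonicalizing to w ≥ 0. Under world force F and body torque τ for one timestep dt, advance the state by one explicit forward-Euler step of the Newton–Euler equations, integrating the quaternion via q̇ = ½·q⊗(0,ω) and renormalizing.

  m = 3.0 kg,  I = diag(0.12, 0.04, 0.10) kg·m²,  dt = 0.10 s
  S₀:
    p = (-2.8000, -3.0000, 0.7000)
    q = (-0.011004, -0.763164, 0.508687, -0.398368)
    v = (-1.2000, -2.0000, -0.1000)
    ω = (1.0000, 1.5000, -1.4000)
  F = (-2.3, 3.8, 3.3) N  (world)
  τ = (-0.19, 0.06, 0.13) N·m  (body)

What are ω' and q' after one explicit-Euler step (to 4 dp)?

precession coupling ω×(Iω) = (-0.1260, -0.0280, -0.1200)
(τ − ω×Iω)/I = (-0.5333, 2.2000, 2.5000)
new body rate ω' = (0.9467, 1.7200, -1.1500)
q⊗(0,ω) = (-0.5575817, -0.1256138, -1.4833036, -1.6380274)
q + ½dt·q⊗(0,ω), renormalized = (-0.0386, -0.7645, 0.4317, -0.4772)

ω' = (0.9467, 1.7200, -1.1500)
q' = (-0.0386, -0.7645, 0.4317, -0.4772)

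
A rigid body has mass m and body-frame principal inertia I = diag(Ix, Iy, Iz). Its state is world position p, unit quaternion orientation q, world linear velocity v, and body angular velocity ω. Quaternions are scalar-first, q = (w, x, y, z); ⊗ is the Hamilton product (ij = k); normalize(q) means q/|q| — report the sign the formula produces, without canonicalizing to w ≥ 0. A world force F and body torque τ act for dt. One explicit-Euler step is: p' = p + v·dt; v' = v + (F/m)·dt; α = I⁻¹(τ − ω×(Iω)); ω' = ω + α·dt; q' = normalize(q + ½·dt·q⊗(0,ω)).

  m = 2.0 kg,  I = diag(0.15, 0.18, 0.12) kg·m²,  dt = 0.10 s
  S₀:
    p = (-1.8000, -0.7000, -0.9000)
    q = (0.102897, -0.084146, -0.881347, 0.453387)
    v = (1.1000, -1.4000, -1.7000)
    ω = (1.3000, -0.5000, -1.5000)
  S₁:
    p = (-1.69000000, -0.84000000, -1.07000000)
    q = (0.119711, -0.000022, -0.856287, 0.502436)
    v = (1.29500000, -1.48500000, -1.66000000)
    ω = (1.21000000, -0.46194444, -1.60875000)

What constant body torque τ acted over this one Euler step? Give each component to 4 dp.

ω₁ − ω₀ = (-0.09000000, 0.03805556, -0.10875000)
ω₀×(Iω₀) = (-0.0450, -0.0585, -0.0195)
applied torque τ = (-0.1800, 0.0100, -0.1500)

τ = (-0.1800, 0.0100, -0.1500)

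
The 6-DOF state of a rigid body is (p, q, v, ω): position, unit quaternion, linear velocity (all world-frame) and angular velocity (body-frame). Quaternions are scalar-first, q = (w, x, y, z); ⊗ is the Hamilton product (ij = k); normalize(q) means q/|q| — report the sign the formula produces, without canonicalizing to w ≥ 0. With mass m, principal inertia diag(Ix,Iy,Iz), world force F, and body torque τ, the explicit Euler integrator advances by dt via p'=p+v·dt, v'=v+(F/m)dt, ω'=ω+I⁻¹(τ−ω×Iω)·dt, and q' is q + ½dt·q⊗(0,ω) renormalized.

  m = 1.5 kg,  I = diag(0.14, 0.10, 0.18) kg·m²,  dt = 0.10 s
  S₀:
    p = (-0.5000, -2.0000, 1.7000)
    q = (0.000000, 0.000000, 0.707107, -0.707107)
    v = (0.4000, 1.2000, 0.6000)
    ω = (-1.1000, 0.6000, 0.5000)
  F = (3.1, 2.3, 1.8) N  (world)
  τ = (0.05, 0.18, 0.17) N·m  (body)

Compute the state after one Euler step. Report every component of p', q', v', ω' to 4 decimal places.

a = F/m = (2.0667, 1.5333, 1.2000)
p' = p + v·dt = (-0.4600, -1.8800, 1.7600)
new velocity v' = (0.6067, 1.3533, 0.7200)
α = I⁻¹(τ − ω×Iω) = (0.1857, 1.5800, 0.7978)
new body rate ω' = (-1.0814, 0.7580, 0.5798)
q⊗(0,ω) = (-0.0707107, 0.7778177, 0.7778177, 0.7778177)
updated quaternion q' = (-0.0035, 0.0388, 0.7443, -0.6667)

p' = (-0.4600, -1.8800, 1.7600)
q' = (-0.0035, 0.0388, 0.7443, -0.6667)
v' = (0.6067, 1.3533, 0.7200)
ω' = (-1.0814, 0.7580, 0.5798)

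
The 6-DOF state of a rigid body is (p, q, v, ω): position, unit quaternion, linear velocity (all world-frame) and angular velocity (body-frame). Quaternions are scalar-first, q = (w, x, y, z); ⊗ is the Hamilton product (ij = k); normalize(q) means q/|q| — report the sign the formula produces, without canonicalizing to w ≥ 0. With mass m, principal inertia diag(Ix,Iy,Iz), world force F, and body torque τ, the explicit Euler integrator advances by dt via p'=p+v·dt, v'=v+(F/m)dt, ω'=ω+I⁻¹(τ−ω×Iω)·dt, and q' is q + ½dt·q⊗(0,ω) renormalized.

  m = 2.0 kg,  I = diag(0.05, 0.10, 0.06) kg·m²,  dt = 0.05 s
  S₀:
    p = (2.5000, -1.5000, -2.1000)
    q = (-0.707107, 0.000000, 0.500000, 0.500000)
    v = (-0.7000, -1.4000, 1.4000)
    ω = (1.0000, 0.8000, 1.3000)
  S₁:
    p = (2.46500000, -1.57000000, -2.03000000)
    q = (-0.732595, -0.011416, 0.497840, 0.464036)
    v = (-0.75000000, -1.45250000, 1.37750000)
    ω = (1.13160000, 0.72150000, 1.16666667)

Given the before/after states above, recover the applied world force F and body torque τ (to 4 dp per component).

ω₁ − ω₀ = (0.13160000, -0.07850000, -0.13333333)
I·α + gyro = (0.0900, -0.1700, -0.1200)
v₁ − v₀ = (-0.05000000, -0.05250000, -0.02250000)
m·(v₁−v₀)/dt = (-2.0000, -2.1000, -0.9000)

F = (-2.0000, -2.1000, -0.9000)
τ = (0.0900, -0.1700, -0.1200)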